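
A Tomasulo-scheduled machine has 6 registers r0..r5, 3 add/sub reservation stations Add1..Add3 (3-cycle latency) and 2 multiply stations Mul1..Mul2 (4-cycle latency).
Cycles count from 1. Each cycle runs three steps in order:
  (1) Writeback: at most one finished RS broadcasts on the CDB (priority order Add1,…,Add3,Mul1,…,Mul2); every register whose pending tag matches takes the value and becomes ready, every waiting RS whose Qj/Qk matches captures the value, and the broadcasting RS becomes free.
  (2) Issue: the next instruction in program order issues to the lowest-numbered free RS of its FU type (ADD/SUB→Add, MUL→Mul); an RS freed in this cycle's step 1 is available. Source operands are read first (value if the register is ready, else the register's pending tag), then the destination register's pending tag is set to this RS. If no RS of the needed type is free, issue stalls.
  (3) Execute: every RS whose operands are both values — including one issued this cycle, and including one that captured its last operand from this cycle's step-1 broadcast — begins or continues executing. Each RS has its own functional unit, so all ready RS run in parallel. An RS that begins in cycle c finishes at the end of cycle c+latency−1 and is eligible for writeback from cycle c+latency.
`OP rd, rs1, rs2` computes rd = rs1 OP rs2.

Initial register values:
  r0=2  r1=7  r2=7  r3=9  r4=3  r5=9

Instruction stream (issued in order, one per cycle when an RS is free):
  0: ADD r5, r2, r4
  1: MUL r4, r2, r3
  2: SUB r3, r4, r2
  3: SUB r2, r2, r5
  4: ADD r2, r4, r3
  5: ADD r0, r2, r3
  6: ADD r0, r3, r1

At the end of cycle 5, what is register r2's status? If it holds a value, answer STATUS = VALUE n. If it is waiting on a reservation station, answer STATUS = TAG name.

STATUS = TAG Add3

cycle 1: issue ADD r5<-Add1 // r0:2,r1:7,r2:7,r3:9,r4:3,r5:Add1
cycle 2: issue MUL r4<-Mul1 // r0:2,r1:7,r2:7,r3:9,r4:Mul1,r5:Add1
cycle 3: issue SUB r3<-Add2 // r0:2,r1:7,r2:7,r3:Add2,r4:Mul1,r5:Add1
cycle 4: CDB Add1=10; issue SUB r2<-Add1 // r0:2,r1:7,r2:Add1,r3:Add2,r4:Mul1,r5:10
cycle 5: issue ADD r2<-Add3 // r0:2,r1:7,r2:Add3,r3:Add2,r4:Mul1,r5:10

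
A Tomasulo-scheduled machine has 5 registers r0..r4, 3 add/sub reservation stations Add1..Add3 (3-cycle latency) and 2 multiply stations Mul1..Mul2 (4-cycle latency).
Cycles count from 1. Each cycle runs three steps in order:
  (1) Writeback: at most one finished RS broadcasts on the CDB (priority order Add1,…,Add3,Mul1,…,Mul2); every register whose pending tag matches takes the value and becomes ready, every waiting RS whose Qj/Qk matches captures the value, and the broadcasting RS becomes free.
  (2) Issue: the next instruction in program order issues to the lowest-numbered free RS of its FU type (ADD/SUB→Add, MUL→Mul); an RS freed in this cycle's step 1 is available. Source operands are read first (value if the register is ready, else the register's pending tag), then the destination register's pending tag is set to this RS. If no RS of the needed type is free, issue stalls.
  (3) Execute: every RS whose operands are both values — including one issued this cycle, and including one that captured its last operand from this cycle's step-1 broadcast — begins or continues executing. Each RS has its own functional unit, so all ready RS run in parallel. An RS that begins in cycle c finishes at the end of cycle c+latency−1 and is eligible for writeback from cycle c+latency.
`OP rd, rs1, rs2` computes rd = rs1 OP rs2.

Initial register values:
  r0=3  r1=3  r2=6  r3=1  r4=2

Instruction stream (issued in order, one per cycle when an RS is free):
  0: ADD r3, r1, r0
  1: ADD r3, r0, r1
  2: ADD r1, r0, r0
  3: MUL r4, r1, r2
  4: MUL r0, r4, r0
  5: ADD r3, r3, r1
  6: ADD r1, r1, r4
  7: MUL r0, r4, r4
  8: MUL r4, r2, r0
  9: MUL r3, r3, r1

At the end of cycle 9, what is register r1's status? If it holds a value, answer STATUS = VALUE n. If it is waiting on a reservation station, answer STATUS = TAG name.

STATUS = TAG Add2

cycle 1: issue ADD r3<-Add1 // r0:3,r1:3,r2:6,r3:Add1,r4:2
cycle 2: issue ADD r3<-Add2 // r0:3,r1:3,r2:6,r3:Add2,r4:2
cycle 3: issue ADD r1<-Add3 // r0:3,r1:Add3,r2:6,r3:Add2,r4:2
cycle 4: CDB Add1=6; issue MUL r4<-Mul1 // r0:3,r1:Add3,r2:6,r3:Add2,r4:Mul1
cycle 5: CDB Add2=6; issue MUL r0<-Mul2 // r0:Mul2,r1:Add3,r2:6,r3:6,r4:Mul1
cycle 6: CDB Add3=6; issue ADD r3<-Add1 // r0:Mul2,r1:6,r2:6,r3:Add1,r4:Mul1
cycle 7: issue ADD r1<-Add2 // r0:Mul2,r1:Add2,r2:6,r3:Add1,r4:Mul1
cycle 8: stall // r0:Mul2,r1:Add2,r2:6,r3:Add1,r4:Mul1
cycle 9: CDB Add1=12; stall // r0:Mul2,r1:Add2,r2:6,r3:12,r4:Mul1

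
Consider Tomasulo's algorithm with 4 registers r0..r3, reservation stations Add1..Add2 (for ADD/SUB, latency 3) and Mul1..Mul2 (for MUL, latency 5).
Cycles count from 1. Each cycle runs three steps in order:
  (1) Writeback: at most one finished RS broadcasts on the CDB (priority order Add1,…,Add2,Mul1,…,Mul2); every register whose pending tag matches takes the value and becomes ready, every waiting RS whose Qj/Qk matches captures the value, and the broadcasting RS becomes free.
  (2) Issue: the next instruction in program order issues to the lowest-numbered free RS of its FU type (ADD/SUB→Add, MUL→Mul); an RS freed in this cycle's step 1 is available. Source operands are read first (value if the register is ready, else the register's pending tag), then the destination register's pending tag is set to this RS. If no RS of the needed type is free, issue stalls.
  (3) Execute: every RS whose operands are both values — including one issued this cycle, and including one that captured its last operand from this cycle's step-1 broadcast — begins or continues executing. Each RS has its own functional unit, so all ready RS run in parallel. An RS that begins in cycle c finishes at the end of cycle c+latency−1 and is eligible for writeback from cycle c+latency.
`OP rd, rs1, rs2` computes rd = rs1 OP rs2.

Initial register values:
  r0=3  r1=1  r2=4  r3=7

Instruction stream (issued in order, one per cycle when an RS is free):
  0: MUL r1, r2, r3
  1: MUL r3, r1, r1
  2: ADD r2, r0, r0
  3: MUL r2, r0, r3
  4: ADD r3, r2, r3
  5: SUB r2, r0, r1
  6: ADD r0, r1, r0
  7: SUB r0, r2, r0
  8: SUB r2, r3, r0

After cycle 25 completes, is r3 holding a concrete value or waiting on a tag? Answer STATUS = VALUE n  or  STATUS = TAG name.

STATUS = VALUE 3136

cycle 1: issue MUL r1<-Mul1 // r0:3,r1:Mul1,r2:4,r3:7
cycle 2: issue MUL r3<-Mul2 // r0:3,r1:Mul1,r2:4,r3:Mul2
cycle 3: issue ADD r2<-Add1 // r0:3,r1:Mul1,r2:Add1,r3:Mul2
cycle 4: stall // r0:3,r1:Mul1,r2:Add1,r3:Mul2
cycle 5: stall // r0:3,r1:Mul1,r2:Add1,r3:Mul2
cycle 6: CDB Add1=6; stall // r0:3,r1:Mul1,r2:6,r3:Mul2
cycle 7: CDB Mul1=28; issue MUL r2<-Mul1 // r0:3,r1:28,r2:Mul1,r3:Mul2
cycle 8: issue ADD r3<-Add1 // r0:3,r1:28,r2:Mul1,r3:Add1
cycle 9: issue SUB r2<-Add2 // r0:3,r1:28,r2:Add2,r3:Add1
cycle 10: stall // r0:3,r1:28,r2:Add2,r3:Add1
cycle 11: stall // r0:3,r1:28,r2:Add2,r3:Add1
cycle 12: CDB Add2=-25; issue ADD r0<-Add2 // r0:Add2,r1:28,r2:-25,r3:Add1
cycle 13: CDB Mul2=784; stall // r0:Add2,r1:28,r2:-25,r3:Add1
cycle 14: stall // r0:Add2,r1:28,r2:-25,r3:Add1
cycle 15: CDB Add2=31; issue SUB r0<-Add2 // r0:Add2,r1:28,r2:-25,r3:Add1
cycle 16: stall // r0:Add2,r1:28,r2:-25,r3:Add1
cycle 17: stall // r0:Add2,r1:28,r2:-25,r3:Add1
cycle 18: CDB Add2=-56; issue SUB r2<-Add2 // r0:-56,r1:28,r2:Add2,r3:Add1
cycle 19: CDB Mul1=2352 // r0:-56,r1:28,r2:Add2,r3:Add1
cycle 20: - // r0:-56,r1:28,r2:Add2,r3:Add1
cycle 21: - // r0:-56,r1:28,r2:Add2,r3:Add1
cycle 22: CDB Add1=3136 // r0:-56,r1:28,r2:Add2,r3:3136
cycle 23: - // r0:-56,r1:28,r2:Add2,r3:3136
cycle 24: - // r0:-56,r1:28,r2:Add2,r3:3136
cycle 25: CDB Add2=3192 // r0:-56,r1:28,r2:3192,r3:3136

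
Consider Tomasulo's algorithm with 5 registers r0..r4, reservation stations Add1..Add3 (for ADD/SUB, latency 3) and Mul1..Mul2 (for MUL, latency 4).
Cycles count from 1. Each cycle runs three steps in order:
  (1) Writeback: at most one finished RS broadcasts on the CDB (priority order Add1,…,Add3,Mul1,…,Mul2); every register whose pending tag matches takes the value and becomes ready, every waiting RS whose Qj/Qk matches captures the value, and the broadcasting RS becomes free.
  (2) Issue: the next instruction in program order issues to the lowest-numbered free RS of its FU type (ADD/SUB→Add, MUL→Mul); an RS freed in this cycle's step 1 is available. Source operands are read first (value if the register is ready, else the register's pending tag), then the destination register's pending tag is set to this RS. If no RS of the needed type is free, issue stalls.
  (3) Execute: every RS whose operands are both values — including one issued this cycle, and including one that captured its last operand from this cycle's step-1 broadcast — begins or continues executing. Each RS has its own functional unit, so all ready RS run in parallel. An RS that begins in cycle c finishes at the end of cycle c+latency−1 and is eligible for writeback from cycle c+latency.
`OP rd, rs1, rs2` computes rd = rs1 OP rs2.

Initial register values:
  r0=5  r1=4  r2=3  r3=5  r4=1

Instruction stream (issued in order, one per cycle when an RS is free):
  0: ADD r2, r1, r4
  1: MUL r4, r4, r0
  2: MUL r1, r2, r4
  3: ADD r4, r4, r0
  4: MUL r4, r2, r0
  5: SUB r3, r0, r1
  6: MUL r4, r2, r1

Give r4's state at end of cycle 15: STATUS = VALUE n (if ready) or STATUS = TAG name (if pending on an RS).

  c1: issue ADD r2<-Add1  regs: r0:5,r1:4,r2:Add1,r3:5,r4:1
  c2: issue MUL r4<-Mul1  regs: r0:5,r1:4,r2:Add1,r3:5,r4:Mul1
  c3: issue MUL r1<-Mul2  regs: r0:5,r1:Mul2,r2:Add1,r3:5,r4:Mul1
  c4: CDB Add1=5; issue ADD r4<-Add1  regs: r0:5,r1:Mul2,r2:5,r3:5,r4:Add1
  c5: stall  regs: r0:5,r1:Mul2,r2:5,r3:5,r4:Add1
  c6: CDB Mul1=5; issue MUL r4<-Mul1  regs: r0:5,r1:Mul2,r2:5,r3:5,r4:Mul1
  c7: issue SUB r3<-Add2  regs: r0:5,r1:Mul2,r2:5,r3:Add2,r4:Mul1
  c8: stall  regs: r0:5,r1:Mul2,r2:5,r3:Add2,r4:Mul1
  c9: CDB Add1=10; stall  regs: r0:5,r1:Mul2,r2:5,r3:Add2,r4:Mul1
  c10: CDB Mul1=25; issue MUL r4<-Mul1  regs: r0:5,r1:Mul2,r2:5,r3:Add2,r4:Mul1
  c11: CDB Mul2=25  regs: r0:5,r1:25,r2:5,r3:Add2,r4:Mul1
  c12: -  regs: r0:5,r1:25,r2:5,r3:Add2,r4:Mul1
  c13: -  regs: r0:5,r1:25,r2:5,r3:Add2,r4:Mul1
  c14: CDB Add2=-20  regs: r0:5,r1:25,r2:5,r3:-20,r4:Mul1
  c15: CDB Mul1=125  regs: r0:5,r1:25,r2:5,r3:-20,r4:125

STATUS = VALUE 125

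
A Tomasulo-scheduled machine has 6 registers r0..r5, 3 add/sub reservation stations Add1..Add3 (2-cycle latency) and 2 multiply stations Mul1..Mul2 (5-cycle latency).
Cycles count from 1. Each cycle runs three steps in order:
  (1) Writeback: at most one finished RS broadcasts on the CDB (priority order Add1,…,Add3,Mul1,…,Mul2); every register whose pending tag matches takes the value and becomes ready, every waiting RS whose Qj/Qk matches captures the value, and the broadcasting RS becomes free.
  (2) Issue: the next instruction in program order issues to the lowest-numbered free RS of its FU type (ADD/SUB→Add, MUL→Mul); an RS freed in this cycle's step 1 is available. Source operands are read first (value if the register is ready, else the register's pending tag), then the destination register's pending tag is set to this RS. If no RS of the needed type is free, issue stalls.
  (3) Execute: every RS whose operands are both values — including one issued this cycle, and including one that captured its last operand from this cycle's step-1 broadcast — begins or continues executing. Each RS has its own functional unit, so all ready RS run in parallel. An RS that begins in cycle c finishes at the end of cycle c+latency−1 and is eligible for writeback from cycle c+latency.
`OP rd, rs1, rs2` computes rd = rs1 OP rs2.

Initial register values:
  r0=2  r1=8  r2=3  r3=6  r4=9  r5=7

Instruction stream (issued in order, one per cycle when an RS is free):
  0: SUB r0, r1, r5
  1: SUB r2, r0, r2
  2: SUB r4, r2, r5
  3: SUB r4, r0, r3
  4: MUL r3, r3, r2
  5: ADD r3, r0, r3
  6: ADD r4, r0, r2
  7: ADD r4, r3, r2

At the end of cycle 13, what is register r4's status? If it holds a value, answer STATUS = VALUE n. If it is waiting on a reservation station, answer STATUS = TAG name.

cycle 1: issue SUB r0<-Add1 // r0:Add1,r1:8,r2:3,r3:6,r4:9,r5:7
cycle 2: issue SUB r2<-Add2 // r0:Add1,r1:8,r2:Add2,r3:6,r4:9,r5:7
cycle 3: CDB Add1=1; issue SUB r4<-Add1 // r0:1,r1:8,r2:Add2,r3:6,r4:Add1,r5:7
cycle 4: issue SUB r4<-Add3 // r0:1,r1:8,r2:Add2,r3:6,r4:Add3,r5:7
cycle 5: CDB Add2=-2; issue MUL r3<-Mul1 // r0:1,r1:8,r2:-2,r3:Mul1,r4:Add3,r5:7
cycle 6: CDB Add3=-5; issue ADD r3<-Add2 // r0:1,r1:8,r2:-2,r3:Add2,r4:-5,r5:7
cycle 7: CDB Add1=-9; issue ADD r4<-Add1 // r0:1,r1:8,r2:-2,r3:Add2,r4:Add1,r5:7
cycle 8: issue ADD r4<-Add3 // r0:1,r1:8,r2:-2,r3:Add2,r4:Add3,r5:7
cycle 9: CDB Add1=-1 // r0:1,r1:8,r2:-2,r3:Add2,r4:Add3,r5:7
cycle 10: CDB Mul1=-12 // r0:1,r1:8,r2:-2,r3:Add2,r4:Add3,r5:7
cycle 11: - // r0:1,r1:8,r2:-2,r3:Add2,r4:Add3,r5:7
cycle 12: CDB Add2=-11 // r0:1,r1:8,r2:-2,r3:-11,r4:Add3,r5:7
cycle 13: - // r0:1,r1:8,r2:-2,r3:-11,r4:Add3,r5:7

STATUS = TAG Add3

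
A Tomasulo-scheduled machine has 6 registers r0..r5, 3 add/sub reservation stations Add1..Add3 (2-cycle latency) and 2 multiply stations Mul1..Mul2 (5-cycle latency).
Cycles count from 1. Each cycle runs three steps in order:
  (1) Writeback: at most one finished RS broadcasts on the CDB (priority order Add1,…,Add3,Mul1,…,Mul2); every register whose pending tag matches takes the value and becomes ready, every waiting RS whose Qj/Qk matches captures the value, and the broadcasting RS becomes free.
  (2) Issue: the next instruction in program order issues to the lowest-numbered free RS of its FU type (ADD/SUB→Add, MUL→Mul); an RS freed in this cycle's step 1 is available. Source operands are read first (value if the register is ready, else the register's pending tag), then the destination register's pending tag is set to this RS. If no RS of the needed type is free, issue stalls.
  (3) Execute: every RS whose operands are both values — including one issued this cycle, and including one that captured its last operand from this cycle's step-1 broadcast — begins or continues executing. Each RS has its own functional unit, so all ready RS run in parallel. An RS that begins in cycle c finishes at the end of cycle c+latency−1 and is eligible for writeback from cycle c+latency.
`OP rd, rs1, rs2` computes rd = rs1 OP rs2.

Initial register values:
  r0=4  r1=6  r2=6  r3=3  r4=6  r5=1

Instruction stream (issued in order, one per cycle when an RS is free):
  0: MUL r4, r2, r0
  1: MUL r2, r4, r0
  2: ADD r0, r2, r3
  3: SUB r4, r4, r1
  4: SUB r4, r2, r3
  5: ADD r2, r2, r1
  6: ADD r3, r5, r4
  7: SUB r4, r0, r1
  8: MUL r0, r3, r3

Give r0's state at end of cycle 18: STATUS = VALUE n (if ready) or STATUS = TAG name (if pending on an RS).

STATUS = TAG Mul1

cycle 1: issue MUL r4<-Mul1 // r0:4,r1:6,r2:6,r3:3,r4:Mul1,r5:1
cycle 2: issue MUL r2<-Mul2 // r0:4,r1:6,r2:Mul2,r3:3,r4:Mul1,r5:1
cycle 3: issue ADD r0<-Add1 // r0:Add1,r1:6,r2:Mul2,r3:3,r4:Mul1,r5:1
cycle 4: issue SUB r4<-Add2 // r0:Add1,r1:6,r2:Mul2,r3:3,r4:Add2,r5:1
cycle 5: issue SUB r4<-Add3 // r0:Add1,r1:6,r2:Mul2,r3:3,r4:Add3,r5:1
cycle 6: CDB Mul1=24; stall // r0:Add1,r1:6,r2:Mul2,r3:3,r4:Add3,r5:1
cycle 7: stall // r0:Add1,r1:6,r2:Mul2,r3:3,r4:Add3,r5:1
cycle 8: CDB Add2=18; issue ADD r2<-Add2 // r0:Add1,r1:6,r2:Add2,r3:3,r4:Add3,r5:1
cycle 9: stall // r0:Add1,r1:6,r2:Add2,r3:3,r4:Add3,r5:1
cycle 10: stall // r0:Add1,r1:6,r2:Add2,r3:3,r4:Add3,r5:1
cycle 11: CDB Mul2=96; stall // r0:Add1,r1:6,r2:Add2,r3:3,r4:Add3,r5:1
cycle 12: stall // r0:Add1,r1:6,r2:Add2,r3:3,r4:Add3,r5:1
cycle 13: CDB Add1=99; issue ADD r3<-Add1 // r0:99,r1:6,r2:Add2,r3:Add1,r4:Add3,r5:1
cycle 14: CDB Add2=102; issue SUB r4<-Add2 // r0:99,r1:6,r2:102,r3:Add1,r4:Add2,r5:1
cycle 15: CDB Add3=93; issue MUL r0<-Mul1 // r0:Mul1,r1:6,r2:102,r3:Add1,r4:Add2,r5:1
cycle 16: CDB Add2=93 // r0:Mul1,r1:6,r2:102,r3:Add1,r4:93,r5:1
cycle 17: CDB Add1=94 // r0:Mul1,r1:6,r2:102,r3:94,r4:93,r5:1
cycle 18: - // r0:Mul1,r1:6,r2:102,r3:94,r4:93,r5:1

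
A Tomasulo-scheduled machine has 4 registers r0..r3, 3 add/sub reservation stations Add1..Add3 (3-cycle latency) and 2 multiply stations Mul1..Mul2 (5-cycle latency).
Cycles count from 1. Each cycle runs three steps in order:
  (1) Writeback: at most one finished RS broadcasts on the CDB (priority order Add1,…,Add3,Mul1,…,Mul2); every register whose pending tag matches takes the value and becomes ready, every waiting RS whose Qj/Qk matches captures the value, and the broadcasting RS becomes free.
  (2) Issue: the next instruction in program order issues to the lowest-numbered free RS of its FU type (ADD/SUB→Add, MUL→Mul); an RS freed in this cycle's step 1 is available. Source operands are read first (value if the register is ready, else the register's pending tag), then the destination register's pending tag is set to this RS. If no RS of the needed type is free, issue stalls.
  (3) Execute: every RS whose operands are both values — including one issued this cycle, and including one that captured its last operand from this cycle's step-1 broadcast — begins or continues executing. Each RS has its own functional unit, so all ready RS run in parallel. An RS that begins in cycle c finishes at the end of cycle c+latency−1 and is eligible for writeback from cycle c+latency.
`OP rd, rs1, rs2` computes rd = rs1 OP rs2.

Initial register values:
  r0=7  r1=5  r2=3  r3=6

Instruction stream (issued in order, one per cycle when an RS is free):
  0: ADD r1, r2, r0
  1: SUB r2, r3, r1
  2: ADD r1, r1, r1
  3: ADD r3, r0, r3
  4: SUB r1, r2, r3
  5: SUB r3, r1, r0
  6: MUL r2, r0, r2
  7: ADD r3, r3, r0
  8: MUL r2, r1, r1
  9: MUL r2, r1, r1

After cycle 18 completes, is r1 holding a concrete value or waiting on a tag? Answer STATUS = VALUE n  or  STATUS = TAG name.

c1: issue ADD r1<-Add1 | r0:7,r1:Add1,r2:3,r3:6
c2: issue SUB r2<-Add2 | r0:7,r1:Add1,r2:Add2,r3:6
c3: issue ADD r1<-Add3 | r0:7,r1:Add3,r2:Add2,r3:6
c4: CDB Add1=10; issue ADD r3<-Add1 | r0:7,r1:Add3,r2:Add2,r3:Add1
c5: stall | r0:7,r1:Add3,r2:Add2,r3:Add1
c6: stall | r0:7,r1:Add3,r2:Add2,r3:Add1
c7: CDB Add1=13; issue SUB r1<-Add1 | r0:7,r1:Add1,r2:Add2,r3:13
c8: CDB Add2=-4; issue SUB r3<-Add2 | r0:7,r1:Add1,r2:-4,r3:Add2
c9: CDB Add3=20; issue MUL r2<-Mul1 | r0:7,r1:Add1,r2:Mul1,r3:Add2
c10: issue ADD r3<-Add3 | r0:7,r1:Add1,r2:Mul1,r3:Add3
c11: CDB Add1=-17; issue MUL r2<-Mul2 | r0:7,r1:-17,r2:Mul2,r3:Add3
c12: stall | r0:7,r1:-17,r2:Mul2,r3:Add3
c13: stall | r0:7,r1:-17,r2:Mul2,r3:Add3
c14: CDB Add2=-24; stall | r0:7,r1:-17,r2:Mul2,r3:Add3
c15: CDB Mul1=-28; issue MUL r2<-Mul1 | r0:7,r1:-17,r2:Mul1,r3:Add3
c16: CDB Mul2=289 | r0:7,r1:-17,r2:Mul1,r3:Add3
c17: CDB Add3=-17 | r0:7,r1:-17,r2:Mul1,r3:-17
c18: - | r0:7,r1:-17,r2:Mul1,r3:-17

STATUS = VALUE -17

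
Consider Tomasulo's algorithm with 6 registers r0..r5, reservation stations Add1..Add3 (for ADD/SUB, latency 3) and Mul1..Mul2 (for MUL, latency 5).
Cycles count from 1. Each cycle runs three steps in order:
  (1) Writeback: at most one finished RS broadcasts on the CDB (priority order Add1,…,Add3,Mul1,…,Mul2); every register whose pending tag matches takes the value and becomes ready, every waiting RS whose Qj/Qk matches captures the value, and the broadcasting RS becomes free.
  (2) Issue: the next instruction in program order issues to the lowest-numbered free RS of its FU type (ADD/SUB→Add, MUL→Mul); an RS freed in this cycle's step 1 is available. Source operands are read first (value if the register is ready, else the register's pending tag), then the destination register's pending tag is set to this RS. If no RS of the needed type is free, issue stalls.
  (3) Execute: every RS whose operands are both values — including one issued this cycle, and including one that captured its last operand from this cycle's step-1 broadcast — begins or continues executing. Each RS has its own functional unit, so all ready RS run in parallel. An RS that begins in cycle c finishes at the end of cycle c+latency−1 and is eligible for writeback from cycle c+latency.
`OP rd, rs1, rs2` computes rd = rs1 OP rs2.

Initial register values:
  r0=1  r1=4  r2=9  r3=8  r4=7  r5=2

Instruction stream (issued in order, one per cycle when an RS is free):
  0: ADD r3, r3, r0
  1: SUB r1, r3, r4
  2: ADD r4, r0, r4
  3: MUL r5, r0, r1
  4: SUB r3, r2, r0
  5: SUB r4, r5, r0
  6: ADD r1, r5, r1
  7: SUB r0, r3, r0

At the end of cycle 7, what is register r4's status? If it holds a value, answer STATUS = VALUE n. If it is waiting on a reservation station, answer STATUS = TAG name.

c1: issue ADD r3<-Add1 | r0:1,r1:4,r2:9,r3:Add1,r4:7,r5:2
c2: issue SUB r1<-Add2 | r0:1,r1:Add2,r2:9,r3:Add1,r4:7,r5:2
c3: issue ADD r4<-Add3 | r0:1,r1:Add2,r2:9,r3:Add1,r4:Add3,r5:2
c4: CDB Add1=9; issue MUL r5<-Mul1 | r0:1,r1:Add2,r2:9,r3:9,r4:Add3,r5:Mul1
c5: issue SUB r3<-Add1 | r0:1,r1:Add2,r2:9,r3:Add1,r4:Add3,r5:Mul1
c6: CDB Add3=8; issue SUB r4<-Add3 | r0:1,r1:Add2,r2:9,r3:Add1,r4:Add3,r5:Mul1
c7: CDB Add2=2; issue ADD r1<-Add2 | r0:1,r1:Add2,r2:9,r3:Add1,r4:Add3,r5:Mul1

STATUS = TAG Add3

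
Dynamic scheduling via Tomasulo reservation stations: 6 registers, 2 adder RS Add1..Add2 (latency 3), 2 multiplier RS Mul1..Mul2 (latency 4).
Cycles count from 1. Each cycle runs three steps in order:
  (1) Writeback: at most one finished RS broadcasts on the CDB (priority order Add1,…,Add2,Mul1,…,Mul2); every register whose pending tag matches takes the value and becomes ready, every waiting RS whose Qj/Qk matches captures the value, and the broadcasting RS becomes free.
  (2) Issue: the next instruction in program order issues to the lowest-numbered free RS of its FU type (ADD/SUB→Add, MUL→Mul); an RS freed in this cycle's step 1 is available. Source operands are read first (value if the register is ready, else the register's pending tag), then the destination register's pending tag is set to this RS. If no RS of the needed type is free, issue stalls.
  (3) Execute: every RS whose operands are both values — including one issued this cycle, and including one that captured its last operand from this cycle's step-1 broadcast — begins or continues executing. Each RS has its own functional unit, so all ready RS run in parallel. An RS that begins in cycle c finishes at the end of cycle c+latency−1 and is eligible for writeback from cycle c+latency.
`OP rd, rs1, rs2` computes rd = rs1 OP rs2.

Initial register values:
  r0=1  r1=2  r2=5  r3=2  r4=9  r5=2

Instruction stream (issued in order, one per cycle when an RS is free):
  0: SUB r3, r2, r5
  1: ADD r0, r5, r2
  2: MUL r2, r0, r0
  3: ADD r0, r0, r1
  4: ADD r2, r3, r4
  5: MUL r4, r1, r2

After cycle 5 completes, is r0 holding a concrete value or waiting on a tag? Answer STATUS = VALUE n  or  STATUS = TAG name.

  c1: issue SUB r3<-Add1  regs: r0:1,r1:2,r2:5,r3:Add1,r4:9,r5:2
  c2: issue ADD r0<-Add2  regs: r0:Add2,r1:2,r2:5,r3:Add1,r4:9,r5:2
  c3: issue MUL r2<-Mul1  regs: r0:Add2,r1:2,r2:Mul1,r3:Add1,r4:9,r5:2
  c4: CDB Add1=3; issue ADD r0<-Add1  regs: r0:Add1,r1:2,r2:Mul1,r3:3,r4:9,r5:2
  c5: CDB Add2=7; issue ADD r2<-Add2  regs: r0:Add1,r1:2,r2:Add2,r3:3,r4:9,r5:2

STATUS = TAG Add1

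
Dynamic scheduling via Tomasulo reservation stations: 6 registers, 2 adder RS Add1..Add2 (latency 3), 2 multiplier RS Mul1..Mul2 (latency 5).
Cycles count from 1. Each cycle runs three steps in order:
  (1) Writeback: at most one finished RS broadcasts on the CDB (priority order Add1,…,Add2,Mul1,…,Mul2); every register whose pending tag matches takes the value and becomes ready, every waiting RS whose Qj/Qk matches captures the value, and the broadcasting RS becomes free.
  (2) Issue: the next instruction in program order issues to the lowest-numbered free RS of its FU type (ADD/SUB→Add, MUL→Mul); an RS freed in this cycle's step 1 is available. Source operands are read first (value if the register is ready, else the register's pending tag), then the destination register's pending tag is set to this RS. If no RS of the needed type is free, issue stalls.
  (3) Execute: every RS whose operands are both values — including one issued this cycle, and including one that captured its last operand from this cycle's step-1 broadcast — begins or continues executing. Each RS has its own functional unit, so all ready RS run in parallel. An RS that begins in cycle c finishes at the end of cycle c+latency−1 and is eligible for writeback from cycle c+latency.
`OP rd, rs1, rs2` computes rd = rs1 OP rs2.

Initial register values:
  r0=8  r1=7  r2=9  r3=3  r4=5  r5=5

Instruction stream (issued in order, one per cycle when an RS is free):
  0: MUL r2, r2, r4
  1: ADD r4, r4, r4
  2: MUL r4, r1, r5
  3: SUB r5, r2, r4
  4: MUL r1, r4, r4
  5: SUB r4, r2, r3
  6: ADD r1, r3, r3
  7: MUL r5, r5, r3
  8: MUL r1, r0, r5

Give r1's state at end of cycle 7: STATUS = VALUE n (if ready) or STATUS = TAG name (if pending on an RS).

STATUS = TAG Mul1

  c1: issue MUL r2<-Mul1  regs: r0:8,r1:7,r2:Mul1,r3:3,r4:5,r5:5
  c2: issue ADD r4<-Add1  regs: r0:8,r1:7,r2:Mul1,r3:3,r4:Add1,r5:5
  c3: issue MUL r4<-Mul2  regs: r0:8,r1:7,r2:Mul1,r3:3,r4:Mul2,r5:5
  c4: issue SUB r5<-Add2  regs: r0:8,r1:7,r2:Mul1,r3:3,r4:Mul2,r5:Add2
  c5: CDB Add1=10; stall  regs: r0:8,r1:7,r2:Mul1,r3:3,r4:Mul2,r5:Add2
  c6: CDB Mul1=45; issue MUL r1<-Mul1  regs: r0:8,r1:Mul1,r2:45,r3:3,r4:Mul2,r5:Add2
  c7: issue SUB r4<-Add1  regs: r0:8,r1:Mul1,r2:45,r3:3,r4:Add1,r5:Add2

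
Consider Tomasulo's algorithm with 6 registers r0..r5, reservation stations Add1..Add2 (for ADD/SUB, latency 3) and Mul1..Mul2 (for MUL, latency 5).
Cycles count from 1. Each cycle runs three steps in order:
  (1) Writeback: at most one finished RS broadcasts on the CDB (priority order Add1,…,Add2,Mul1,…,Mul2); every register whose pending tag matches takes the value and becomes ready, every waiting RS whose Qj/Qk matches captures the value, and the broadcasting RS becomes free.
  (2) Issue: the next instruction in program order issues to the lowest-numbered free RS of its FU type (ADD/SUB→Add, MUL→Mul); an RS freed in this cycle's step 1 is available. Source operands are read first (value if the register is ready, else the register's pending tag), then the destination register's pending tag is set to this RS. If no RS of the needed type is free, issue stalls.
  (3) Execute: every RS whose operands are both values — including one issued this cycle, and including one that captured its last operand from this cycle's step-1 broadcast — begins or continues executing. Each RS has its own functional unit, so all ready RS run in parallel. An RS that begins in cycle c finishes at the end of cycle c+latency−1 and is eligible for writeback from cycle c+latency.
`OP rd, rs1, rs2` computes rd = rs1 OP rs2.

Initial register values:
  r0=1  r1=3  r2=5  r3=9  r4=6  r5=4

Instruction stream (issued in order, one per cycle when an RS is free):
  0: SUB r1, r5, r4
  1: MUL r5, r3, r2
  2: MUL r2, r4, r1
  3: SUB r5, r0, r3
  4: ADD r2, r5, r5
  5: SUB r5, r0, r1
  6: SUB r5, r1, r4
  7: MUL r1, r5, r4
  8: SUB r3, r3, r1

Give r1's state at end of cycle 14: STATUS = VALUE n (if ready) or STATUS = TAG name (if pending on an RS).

STATUS = TAG Mul1

c1: issue SUB r1<-Add1 | r0:1,r1:Add1,r2:5,r3:9,r4:6,r5:4
c2: issue MUL r5<-Mul1 | r0:1,r1:Add1,r2:5,r3:9,r4:6,r5:Mul1
c3: issue MUL r2<-Mul2 | r0:1,r1:Add1,r2:Mul2,r3:9,r4:6,r5:Mul1
c4: CDB Add1=-2; issue SUB r5<-Add1 | r0:1,r1:-2,r2:Mul2,r3:9,r4:6,r5:Add1
c5: issue ADD r2<-Add2 | r0:1,r1:-2,r2:Add2,r3:9,r4:6,r5:Add1
c6: stall | r0:1,r1:-2,r2:Add2,r3:9,r4:6,r5:Add1
c7: CDB Add1=-8; issue SUB r5<-Add1 | r0:1,r1:-2,r2:Add2,r3:9,r4:6,r5:Add1
c8: CDB Mul1=45; stall | r0:1,r1:-2,r2:Add2,r3:9,r4:6,r5:Add1
c9: CDB Mul2=-12; stall | r0:1,r1:-2,r2:Add2,r3:9,r4:6,r5:Add1
c10: CDB Add1=3; issue SUB r5<-Add1 | r0:1,r1:-2,r2:Add2,r3:9,r4:6,r5:Add1
c11: CDB Add2=-16; issue MUL r1<-Mul1 | r0:1,r1:Mul1,r2:-16,r3:9,r4:6,r5:Add1
c12: issue SUB r3<-Add2 | r0:1,r1:Mul1,r2:-16,r3:Add2,r4:6,r5:Add1
c13: CDB Add1=-8 | r0:1,r1:Mul1,r2:-16,r3:Add2,r4:6,r5:-8
c14: - | r0:1,r1:Mul1,r2:-16,r3:Add2,r4:6,r5:-8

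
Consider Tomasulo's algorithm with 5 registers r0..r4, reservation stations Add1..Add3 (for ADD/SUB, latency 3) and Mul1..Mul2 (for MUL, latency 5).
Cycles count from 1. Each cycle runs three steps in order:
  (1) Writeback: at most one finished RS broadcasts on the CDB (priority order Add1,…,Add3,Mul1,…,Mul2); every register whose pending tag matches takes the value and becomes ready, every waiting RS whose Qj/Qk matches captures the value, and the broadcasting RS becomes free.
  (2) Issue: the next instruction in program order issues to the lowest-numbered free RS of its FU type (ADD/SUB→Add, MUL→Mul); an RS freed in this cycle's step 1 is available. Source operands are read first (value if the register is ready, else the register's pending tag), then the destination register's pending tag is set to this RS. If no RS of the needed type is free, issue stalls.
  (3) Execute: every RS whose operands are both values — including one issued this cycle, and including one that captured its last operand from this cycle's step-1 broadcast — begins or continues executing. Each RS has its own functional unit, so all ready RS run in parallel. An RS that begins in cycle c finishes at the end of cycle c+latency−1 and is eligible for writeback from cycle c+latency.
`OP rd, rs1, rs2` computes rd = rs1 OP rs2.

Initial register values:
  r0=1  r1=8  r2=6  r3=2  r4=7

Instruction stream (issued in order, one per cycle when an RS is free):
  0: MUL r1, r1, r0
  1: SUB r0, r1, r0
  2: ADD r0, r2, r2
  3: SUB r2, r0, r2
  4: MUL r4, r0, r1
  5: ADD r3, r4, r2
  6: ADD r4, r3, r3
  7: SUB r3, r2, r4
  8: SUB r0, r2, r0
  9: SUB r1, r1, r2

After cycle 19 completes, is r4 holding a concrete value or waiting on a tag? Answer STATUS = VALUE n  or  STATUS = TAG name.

STATUS = VALUE 204

c1: issue MUL r1<-Mul1 | r0:1,r1:Mul1,r2:6,r3:2,r4:7
c2: issue SUB r0<-Add1 | r0:Add1,r1:Mul1,r2:6,r3:2,r4:7
c3: issue ADD r0<-Add2 | r0:Add2,r1:Mul1,r2:6,r3:2,r4:7
c4: issue SUB r2<-Add3 | r0:Add2,r1:Mul1,r2:Add3,r3:2,r4:7
c5: issue MUL r4<-Mul2 | r0:Add2,r1:Mul1,r2:Add3,r3:2,r4:Mul2
c6: CDB Add2=12; issue ADD r3<-Add2 | r0:12,r1:Mul1,r2:Add3,r3:Add2,r4:Mul2
c7: CDB Mul1=8; stall | r0:12,r1:8,r2:Add3,r3:Add2,r4:Mul2
c8: stall | r0:12,r1:8,r2:Add3,r3:Add2,r4:Mul2
c9: CDB Add3=6; issue ADD r4<-Add3 | r0:12,r1:8,r2:6,r3:Add2,r4:Add3
c10: CDB Add1=7; issue SUB r3<-Add1 | r0:12,r1:8,r2:6,r3:Add1,r4:Add3
c11: stall | r0:12,r1:8,r2:6,r3:Add1,r4:Add3
c12: CDB Mul2=96; stall | r0:12,r1:8,r2:6,r3:Add1,r4:Add3
c13: stall | r0:12,r1:8,r2:6,r3:Add1,r4:Add3
c14: stall | r0:12,r1:8,r2:6,r3:Add1,r4:Add3
c15: CDB Add2=102; issue SUB r0<-Add2 | r0:Add2,r1:8,r2:6,r3:Add1,r4:Add3
c16: stall | r0:Add2,r1:8,r2:6,r3:Add1,r4:Add3
c17: stall | r0:Add2,r1:8,r2:6,r3:Add1,r4:Add3
c18: CDB Add2=-6; issue SUB r1<-Add2 | r0:-6,r1:Add2,r2:6,r3:Add1,r4:Add3
c19: CDB Add3=204 | r0:-6,r1:Add2,r2:6,r3:Add1,r4:204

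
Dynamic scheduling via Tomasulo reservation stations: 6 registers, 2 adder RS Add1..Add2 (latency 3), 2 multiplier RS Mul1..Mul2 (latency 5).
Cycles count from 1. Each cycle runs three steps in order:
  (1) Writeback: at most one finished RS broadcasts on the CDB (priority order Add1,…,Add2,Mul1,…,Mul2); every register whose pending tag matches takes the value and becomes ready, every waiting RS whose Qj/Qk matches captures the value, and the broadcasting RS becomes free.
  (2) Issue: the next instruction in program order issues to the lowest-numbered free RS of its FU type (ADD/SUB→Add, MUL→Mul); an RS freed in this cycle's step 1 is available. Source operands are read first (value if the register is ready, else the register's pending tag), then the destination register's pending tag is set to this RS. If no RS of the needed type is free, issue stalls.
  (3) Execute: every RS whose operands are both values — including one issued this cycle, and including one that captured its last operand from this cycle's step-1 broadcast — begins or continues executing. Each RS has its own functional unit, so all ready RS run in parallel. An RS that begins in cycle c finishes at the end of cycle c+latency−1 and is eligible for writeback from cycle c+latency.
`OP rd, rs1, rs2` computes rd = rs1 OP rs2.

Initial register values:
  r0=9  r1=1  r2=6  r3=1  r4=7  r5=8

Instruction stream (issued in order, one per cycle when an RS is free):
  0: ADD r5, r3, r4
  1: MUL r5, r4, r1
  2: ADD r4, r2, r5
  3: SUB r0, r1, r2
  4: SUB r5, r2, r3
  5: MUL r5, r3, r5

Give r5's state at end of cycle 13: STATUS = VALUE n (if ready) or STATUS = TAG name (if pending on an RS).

c1: issue ADD r5<-Add1 | r0:9,r1:1,r2:6,r3:1,r4:7,r5:Add1
c2: issue MUL r5<-Mul1 | r0:9,r1:1,r2:6,r3:1,r4:7,r5:Mul1
c3: issue ADD r4<-Add2 | r0:9,r1:1,r2:6,r3:1,r4:Add2,r5:Mul1
c4: CDB Add1=8; issue SUB r0<-Add1 | r0:Add1,r1:1,r2:6,r3:1,r4:Add2,r5:Mul1
c5: stall | r0:Add1,r1:1,r2:6,r3:1,r4:Add2,r5:Mul1
c6: stall | r0:Add1,r1:1,r2:6,r3:1,r4:Add2,r5:Mul1
c7: CDB Add1=-5; issue SUB r5<-Add1 | r0:-5,r1:1,r2:6,r3:1,r4:Add2,r5:Add1
c8: CDB Mul1=7; issue MUL r5<-Mul1 | r0:-5,r1:1,r2:6,r3:1,r4:Add2,r5:Mul1
c9: - | r0:-5,r1:1,r2:6,r3:1,r4:Add2,r5:Mul1
c10: CDB Add1=5 | r0:-5,r1:1,r2:6,r3:1,r4:Add2,r5:Mul1
c11: CDB Add2=13 | r0:-5,r1:1,r2:6,r3:1,r4:13,r5:Mul1
c12: - | r0:-5,r1:1,r2:6,r3:1,r4:13,r5:Mul1
c13: - | r0:-5,r1:1,r2:6,r3:1,r4:13,r5:Mul1

STATUS = TAG Mul1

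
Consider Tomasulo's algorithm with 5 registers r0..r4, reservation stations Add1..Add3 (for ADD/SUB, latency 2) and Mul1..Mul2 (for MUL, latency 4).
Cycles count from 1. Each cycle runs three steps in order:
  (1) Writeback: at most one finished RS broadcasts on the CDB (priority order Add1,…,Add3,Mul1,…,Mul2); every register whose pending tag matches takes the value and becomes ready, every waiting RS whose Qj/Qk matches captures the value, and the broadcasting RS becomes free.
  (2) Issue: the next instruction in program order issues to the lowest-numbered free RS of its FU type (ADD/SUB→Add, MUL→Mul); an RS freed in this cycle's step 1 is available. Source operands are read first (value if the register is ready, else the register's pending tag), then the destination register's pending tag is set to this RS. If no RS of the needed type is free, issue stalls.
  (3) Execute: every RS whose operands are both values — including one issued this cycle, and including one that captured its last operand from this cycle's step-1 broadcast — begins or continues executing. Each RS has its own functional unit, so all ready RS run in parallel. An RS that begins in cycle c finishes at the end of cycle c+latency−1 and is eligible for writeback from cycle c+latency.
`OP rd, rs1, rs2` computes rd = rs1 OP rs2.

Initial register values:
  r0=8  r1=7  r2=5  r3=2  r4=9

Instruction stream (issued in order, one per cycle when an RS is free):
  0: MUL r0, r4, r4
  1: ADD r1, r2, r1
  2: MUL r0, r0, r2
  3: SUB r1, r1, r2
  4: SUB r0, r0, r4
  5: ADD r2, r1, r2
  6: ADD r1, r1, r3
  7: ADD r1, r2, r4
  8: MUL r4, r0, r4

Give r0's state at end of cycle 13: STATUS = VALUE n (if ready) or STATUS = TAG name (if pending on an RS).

STATUS = VALUE 396

cycle 1: issue MUL r0<-Mul1 // r0:Mul1,r1:7,r2:5,r3:2,r4:9
cycle 2: issue ADD r1<-Add1 // r0:Mul1,r1:Add1,r2:5,r3:2,r4:9
cycle 3: issue MUL r0<-Mul2 // r0:Mul2,r1:Add1,r2:5,r3:2,r4:9
cycle 4: CDB Add1=12; issue SUB r1<-Add1 // r0:Mul2,r1:Add1,r2:5,r3:2,r4:9
cycle 5: CDB Mul1=81; issue SUB r0<-Add2 // r0:Add2,r1:Add1,r2:5,r3:2,r4:9
cycle 6: CDB Add1=7; issue ADD r2<-Add1 // r0:Add2,r1:7,r2:Add1,r3:2,r4:9
cycle 7: issue ADD r1<-Add3 // r0:Add2,r1:Add3,r2:Add1,r3:2,r4:9
cycle 8: CDB Add1=12; issue ADD r1<-Add1 // r0:Add2,r1:Add1,r2:12,r3:2,r4:9
cycle 9: CDB Add3=9; issue MUL r4<-Mul1 // r0:Add2,r1:Add1,r2:12,r3:2,r4:Mul1
cycle 10: CDB Add1=21 // r0:Add2,r1:21,r2:12,r3:2,r4:Mul1
cycle 11: CDB Mul2=405 // r0:Add2,r1:21,r2:12,r3:2,r4:Mul1
cycle 12: - // r0:Add2,r1:21,r2:12,r3:2,r4:Mul1
cycle 13: CDB Add2=396 // r0:396,r1:21,r2:12,r3:2,r4:Mul1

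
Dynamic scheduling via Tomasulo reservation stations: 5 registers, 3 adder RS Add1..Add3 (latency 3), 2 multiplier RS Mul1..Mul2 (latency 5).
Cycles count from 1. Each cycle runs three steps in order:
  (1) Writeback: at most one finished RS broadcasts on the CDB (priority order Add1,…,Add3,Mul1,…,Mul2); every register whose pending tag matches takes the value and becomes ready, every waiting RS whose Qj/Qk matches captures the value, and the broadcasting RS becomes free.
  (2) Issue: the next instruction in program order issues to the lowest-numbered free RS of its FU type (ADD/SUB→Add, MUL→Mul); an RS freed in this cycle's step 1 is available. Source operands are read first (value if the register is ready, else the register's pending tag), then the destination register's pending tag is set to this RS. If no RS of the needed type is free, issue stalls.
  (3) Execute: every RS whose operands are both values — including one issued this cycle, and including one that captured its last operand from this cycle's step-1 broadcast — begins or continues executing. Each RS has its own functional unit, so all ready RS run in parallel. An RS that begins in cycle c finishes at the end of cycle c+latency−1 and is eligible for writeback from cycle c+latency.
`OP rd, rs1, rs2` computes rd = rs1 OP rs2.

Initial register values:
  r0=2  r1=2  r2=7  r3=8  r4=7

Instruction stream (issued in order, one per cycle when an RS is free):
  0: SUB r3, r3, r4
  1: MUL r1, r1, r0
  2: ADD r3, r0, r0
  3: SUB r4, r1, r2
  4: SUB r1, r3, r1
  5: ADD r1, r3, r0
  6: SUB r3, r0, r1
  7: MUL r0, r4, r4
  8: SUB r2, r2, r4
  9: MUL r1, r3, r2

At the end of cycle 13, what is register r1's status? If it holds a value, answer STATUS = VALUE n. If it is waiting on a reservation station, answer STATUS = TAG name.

STATUS = TAG Mul2

cycle 1: issue SUB r3<-Add1 // r0:2,r1:2,r2:7,r3:Add1,r4:7
cycle 2: issue MUL r1<-Mul1 // r0:2,r1:Mul1,r2:7,r3:Add1,r4:7
cycle 3: issue ADD r3<-Add2 // r0:2,r1:Mul1,r2:7,r3:Add2,r4:7
cycle 4: CDB Add1=1; issue SUB r4<-Add1 // r0:2,r1:Mul1,r2:7,r3:Add2,r4:Add1
cycle 5: issue SUB r1<-Add3 // r0:2,r1:Add3,r2:7,r3:Add2,r4:Add1
cycle 6: CDB Add2=4; issue ADD r1<-Add2 // r0:2,r1:Add2,r2:7,r3:4,r4:Add1
cycle 7: CDB Mul1=4; stall // r0:2,r1:Add2,r2:7,r3:4,r4:Add1
cycle 8: stall // r0:2,r1:Add2,r2:7,r3:4,r4:Add1
cycle 9: CDB Add2=6; issue SUB r3<-Add2 // r0:2,r1:6,r2:7,r3:Add2,r4:Add1
cycle 10: CDB Add1=-3; issue MUL r0<-Mul1 // r0:Mul1,r1:6,r2:7,r3:Add2,r4:-3
cycle 11: CDB Add3=0; issue SUB r2<-Add1 // r0:Mul1,r1:6,r2:Add1,r3:Add2,r4:-3
cycle 12: CDB Add2=-4; issue MUL r1<-Mul2 // r0:Mul1,r1:Mul2,r2:Add1,r3:-4,r4:-3
cycle 13: - // r0:Mul1,r1:Mul2,r2:Add1,r3:-4,r4:-3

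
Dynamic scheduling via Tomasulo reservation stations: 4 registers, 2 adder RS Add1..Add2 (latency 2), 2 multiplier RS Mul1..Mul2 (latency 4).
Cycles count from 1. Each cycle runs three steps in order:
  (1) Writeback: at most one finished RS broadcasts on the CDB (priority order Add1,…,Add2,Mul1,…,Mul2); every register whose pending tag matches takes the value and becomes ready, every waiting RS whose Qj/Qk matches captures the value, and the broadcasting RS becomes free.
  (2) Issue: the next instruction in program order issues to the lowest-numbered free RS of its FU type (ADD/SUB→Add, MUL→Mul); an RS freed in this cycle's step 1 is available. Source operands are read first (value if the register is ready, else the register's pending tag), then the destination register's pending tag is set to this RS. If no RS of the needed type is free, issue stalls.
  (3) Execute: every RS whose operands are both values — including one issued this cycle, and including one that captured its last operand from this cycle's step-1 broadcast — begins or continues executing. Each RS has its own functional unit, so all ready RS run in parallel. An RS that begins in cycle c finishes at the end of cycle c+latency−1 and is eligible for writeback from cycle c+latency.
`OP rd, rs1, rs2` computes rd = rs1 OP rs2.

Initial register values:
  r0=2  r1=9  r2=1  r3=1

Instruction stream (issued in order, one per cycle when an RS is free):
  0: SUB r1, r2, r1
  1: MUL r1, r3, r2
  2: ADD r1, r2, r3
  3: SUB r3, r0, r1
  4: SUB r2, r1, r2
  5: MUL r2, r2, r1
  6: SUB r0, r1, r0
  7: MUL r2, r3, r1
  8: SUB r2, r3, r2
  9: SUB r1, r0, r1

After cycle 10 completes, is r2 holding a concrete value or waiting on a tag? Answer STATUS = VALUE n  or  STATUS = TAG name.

STATUS = TAG Add1

  c1: issue SUB r1<-Add1  regs: r0:2,r1:Add1,r2:1,r3:1
  c2: issue MUL r1<-Mul1  regs: r0:2,r1:Mul1,r2:1,r3:1
  c3: CDB Add1=-8; issue ADD r1<-Add1  regs: r0:2,r1:Add1,r2:1,r3:1
  c4: issue SUB r3<-Add2  regs: r0:2,r1:Add1,r2:1,r3:Add2
  c5: CDB Add1=2; issue SUB r2<-Add1  regs: r0:2,r1:2,r2:Add1,r3:Add2
  c6: CDB Mul1=1; issue MUL r2<-Mul1  regs: r0:2,r1:2,r2:Mul1,r3:Add2
  c7: CDB Add1=1; issue SUB r0<-Add1  regs: r0:Add1,r1:2,r2:Mul1,r3:Add2
  c8: CDB Add2=0; issue MUL r2<-Mul2  regs: r0:Add1,r1:2,r2:Mul2,r3:0
  c9: CDB Add1=0; issue SUB r2<-Add1  regs: r0:0,r1:2,r2:Add1,r3:0
  c10: issue SUB r1<-Add2  regs: r0:0,r1:Add2,r2:Add1,r3:0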